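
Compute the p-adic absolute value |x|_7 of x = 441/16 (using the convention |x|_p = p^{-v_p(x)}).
|441/16|_7 = 1/49

Step 1 — compute v_7(x) by factoring powers of 7 out of the numerator and denominator: v_7(441/16) = 2. Step 2 — apply |x|_p = p^{-v_p(x)} = 7^{-2} = 1/49.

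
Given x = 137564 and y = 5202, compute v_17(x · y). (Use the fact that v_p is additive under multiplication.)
v_17(715607928) = 5

v_p(x) = 3 (factor: 137564 = 17^3 · 28); v_p(y) = 2 (factor: 5202 = 17^2 · 18). Additivity: v_p(xy) = v_p(x) + v_p(y) = 3 + 2 = 5. (Direct check: xy = 715607928 = 17^5 · (504).)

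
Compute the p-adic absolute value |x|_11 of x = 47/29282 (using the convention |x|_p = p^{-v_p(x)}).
|47/29282|_11 = 14641

Step 1 — compute v_11(x) by factoring powers of 11 out of the numerator and denominator: v_11(47/29282) = -4. Step 2 — apply |x|_p = p^{-v_p(x)} = 11^{4} = 14641.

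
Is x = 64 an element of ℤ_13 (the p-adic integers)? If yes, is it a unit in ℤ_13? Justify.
x ∈ ℤ_13^× (unit); v_13(x) = 0

ℤ_13 = {x ∈ ℚ_13 : v_13(x) ≥ 0} and ℤ_13^× = {x ∈ ℤ_13 : v_13(x) = 0}. Here v_13(64) = v_13(num) − v_13(den) = 0; compare against these criteria.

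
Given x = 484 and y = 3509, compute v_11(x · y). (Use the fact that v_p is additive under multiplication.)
v_11(1698356) = 4

v_p(x) = 2 (factor: 484 = 11^2 · 4); v_p(y) = 2 (factor: 3509 = 11^2 · 29). Additivity: v_p(xy) = v_p(x) + v_p(y) = 2 + 2 = 4. (Direct check: xy = 1698356 = 11^4 · (116).)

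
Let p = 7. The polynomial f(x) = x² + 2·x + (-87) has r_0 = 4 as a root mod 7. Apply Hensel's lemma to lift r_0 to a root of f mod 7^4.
r_3 = 2230 (mod 2401)

Hensel: r_{i+1} = r_i − f(r_i)·(f′(r_i))^{-1} mod 7^{i+2}, f′(x) = 2x + 2. Iterate:
  r_0 = 4 (mod 7)
  r_1 = 25 (mod 49)
  r_2 = 172 (mod 343)
  r_3 = 2230 (mod 2401)
Final: r = 2230 satisfies f(r) ≡ 0 mod 7^4.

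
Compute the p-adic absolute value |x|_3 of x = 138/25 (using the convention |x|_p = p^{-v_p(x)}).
|138/25|_3 = 1/3

Step 1 — compute v_3(x) by factoring powers of 3 out of the numerator and denominator: v_3(138/25) = 1. Step 2 — apply |x|_p = p^{-v_p(x)} = 3^{-1} = 1/3.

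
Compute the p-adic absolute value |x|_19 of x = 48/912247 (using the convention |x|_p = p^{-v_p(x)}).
|48/912247|_19 = 130321

Step 1 — compute v_19(x) by factoring powers of 19 out of the numerator and denominator: v_19(48/912247) = -4. Step 2 — apply |x|_p = p^{-v_p(x)} = 19^{4} = 130321.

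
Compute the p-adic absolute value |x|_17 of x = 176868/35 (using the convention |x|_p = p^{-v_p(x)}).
|176868/35|_17 = 1/4913

Step 1 — compute v_17(x) by factoring powers of 17 out of the numerator and denominator: v_17(176868/35) = 3. Step 2 — apply |x|_p = p^{-v_p(x)} = 17^{-3} = 1/4913.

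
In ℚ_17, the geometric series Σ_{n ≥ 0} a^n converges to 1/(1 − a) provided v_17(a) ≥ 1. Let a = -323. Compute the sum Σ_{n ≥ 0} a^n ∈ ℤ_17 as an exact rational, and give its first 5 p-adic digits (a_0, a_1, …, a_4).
Σ a^n = 1/(1 − a) = 1/324;  first 5 digits = (1, 15, 2, 13, 4)

v_17(a) = 1 ≥ 1, so the series converges in ℤ_17 to 1/(1 − a) = 1/(1 − (-323)) = 1/324. Expand this rational in ℤ_17: compute digits iteratively via d_i = x_i mod 17, x_{i+1} = (x_i − d_i)/17. The first 5 digits are (1, 15, 2, 13, 4).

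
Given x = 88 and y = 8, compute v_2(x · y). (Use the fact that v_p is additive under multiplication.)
v_2(704) = 6

v_p(x) = 3 (factor: 88 = 2^3 · 11); v_p(y) = 3 (factor: 8 = 2^3 · 1). Additivity: v_p(xy) = v_p(x) + v_p(y) = 3 + 3 = 6. (Direct check: xy = 704 = 2^6 · (11).)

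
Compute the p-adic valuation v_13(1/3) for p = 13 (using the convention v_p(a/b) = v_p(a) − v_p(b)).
v_13(1/3) = 0

Factor powers of 13 from the numerator and denominator of the reduced fraction: 1 = 13^0 · 1 and 3 = 13^0 · 3. Apply v_p(a/b) = v_p(a) − v_p(b): v_13(1/3) = 0 − 0 = 0.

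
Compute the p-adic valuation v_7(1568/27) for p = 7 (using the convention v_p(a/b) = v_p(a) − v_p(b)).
v_7(1568/27) = 2

Factor powers of 7 from the numerator and denominator of the reduced fraction: 1568 = 7^2 · 32 and 27 = 7^0 · 27. Apply v_p(a/b) = v_p(a) − v_p(b): v_7(1568/27) = 2 − 0 = 2.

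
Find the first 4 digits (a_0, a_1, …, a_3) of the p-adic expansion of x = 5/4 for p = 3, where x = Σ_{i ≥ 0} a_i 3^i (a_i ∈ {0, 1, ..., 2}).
(a_0, …, a_3) = (2, 2, 0, 2)

v_3(5/4) = 0 (numerator and denominator both coprime to 3), so x ∈ ℤ_3^×. Compute digits iteratively via a_i = x_i mod 3, x_{i+1} = (x_i − a_i)/3, with x_0 = x:
  x_0 = 5/4;  a_0 = 2;  x_1 = (x_0 − 2)/3 = -1/4
  x_1 = -1/4;  a_1 = 2;  x_2 = (x_1 − 2)/3 = -3/4
  x_2 = -3/4;  a_2 = 0;  x_3 = (x_2 − 0)/3 = -1/4
  x_3 = -1/4;  a_3 = 2;  x_4 = (x_3 − 2)/3 = -3/4
Digits: (2, 2, 0, 2).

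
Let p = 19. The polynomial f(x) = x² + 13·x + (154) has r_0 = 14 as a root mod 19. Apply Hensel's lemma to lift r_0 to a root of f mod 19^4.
r_3 = 1762 (mod 130321)

Hensel: r_{i+1} = r_i − f(r_i)·(f′(r_i))^{-1} mod 19^{i+2}, f′(x) = 2x + 13. Iterate:
  r_0 = 14 (mod 19)
  r_1 = 318 (mod 361)
  r_2 = 1762 (mod 6859)
  r_3 = 1762 (mod 130321)
Final: r = 1762 satisfies f(r) ≡ 0 mod 19^4.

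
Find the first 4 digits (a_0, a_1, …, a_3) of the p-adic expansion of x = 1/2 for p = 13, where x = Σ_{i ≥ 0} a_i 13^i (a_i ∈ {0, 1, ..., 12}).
(a_0, …, a_3) = (7, 6, 6, 6)

v_13(1/2) = 0 (numerator and denominator both coprime to 13), so x ∈ ℤ_13^×. Compute digits iteratively via a_i = x_i mod 13, x_{i+1} = (x_i − a_i)/13, with x_0 = x:
  x_0 = 1/2;  a_0 = 7;  x_1 = (x_0 − 7)/13 = -1/2
  x_1 = -1/2;  a_1 = 6;  x_2 = (x_1 − 6)/13 = -1/2
  x_2 = -1/2;  a_2 = 6;  x_3 = (x_2 − 6)/13 = -1/2
  x_3 = -1/2;  a_3 = 6;  x_4 = (x_3 − 6)/13 = -1/2
Digits: (7, 6, 6, 6).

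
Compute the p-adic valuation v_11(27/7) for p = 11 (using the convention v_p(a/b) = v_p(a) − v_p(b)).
v_11(27/7) = 0

Factor powers of 11 from the numerator and denominator of the reduced fraction: 27 = 11^0 · 27 and 7 = 11^0 · 7. Apply v_p(a/b) = v_p(a) − v_p(b): v_11(27/7) = 0 − 0 = 0.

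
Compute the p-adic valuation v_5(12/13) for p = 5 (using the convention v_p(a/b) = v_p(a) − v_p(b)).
v_5(12/13) = 0

Factor powers of 5 from the numerator and denominator of the reduced fraction: 12 = 5^0 · 12 and 13 = 5^0 · 13. Apply v_p(a/b) = v_p(a) − v_p(b): v_5(12/13) = 0 − 0 = 0.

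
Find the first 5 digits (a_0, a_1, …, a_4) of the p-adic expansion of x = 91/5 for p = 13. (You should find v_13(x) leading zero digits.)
(a_0, …, a_4) = (0, 4, 5, 10, 7)

v_13(91/5) = 1, so a_0 = ... = a_0 = 0. Factor out: x = 13^1 · u with u = 7/5 a unit in ℤ_13. Expand u iteratively via a_{v+i} = u_i mod 13, u_{i+1} = (u_i − a_{v+i})/13:
  u_0 = 7/5;  a_1 = 4;  u_1 = (u_0 − 4)/13 = -1/5
  u_1 = -1/5;  a_2 = 5;  u_2 = (u_1 − 5)/13 = -2/5
  u_2 = -2/5;  a_3 = 10;  u_3 = (u_2 − 10)/13 = -4/5
  u_3 = -4/5;  a_4 = 7;  u_4 = (u_3 − 7)/13 = -3/5
Digits: (0, 4, 5, 10, 7).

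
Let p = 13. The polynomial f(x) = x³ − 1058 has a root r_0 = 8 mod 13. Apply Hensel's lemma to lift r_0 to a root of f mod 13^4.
r_3 = 17909 (mod 28561)

Hensel: r_{i+1} = r_i − f(r_i)/f′(r_i) mod 13^{i+2}, where f′(x) = 3x². Iterate:
  r_0 = 8 (mod 13)
  r_1 = 164 (mod 169)
  r_2 = 333 (mod 2197)
  r_3 = 17909 (mod 28561)
Final: r = 17909 with f(r) ≡ 0 mod 13^4.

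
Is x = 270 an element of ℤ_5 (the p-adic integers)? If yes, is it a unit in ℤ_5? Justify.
x ∈ ℤ_5 but not a unit; v_5(x) = 1 > 0

ℤ_5 = {x ∈ ℚ_5 : v_5(x) ≥ 0} and ℤ_5^× = {x ∈ ℤ_5 : v_5(x) = 0}. Here v_5(270) = v_5(num) − v_5(den) = 1; compare against these criteria.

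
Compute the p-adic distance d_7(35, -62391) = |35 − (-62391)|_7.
d_7(35, -62391) = 1/2401

Step 1 — x − y = 35 − (-62391) = 62426. Step 2 — v_7(62426) = 4 (factor: 62426 = (7^4 · 26); the sign does not affect v_p). Step 3 — |x − y|_7 = 7^{-4} = 1/2401.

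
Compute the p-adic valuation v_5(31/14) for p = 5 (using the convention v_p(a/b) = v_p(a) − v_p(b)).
v_5(31/14) = 0

Factor powers of 5 from the numerator and denominator of the reduced fraction: 31 = 5^0 · 31 and 14 = 5^0 · 14. Apply v_p(a/b) = v_p(a) − v_p(b): v_5(31/14) = 0 − 0 = 0.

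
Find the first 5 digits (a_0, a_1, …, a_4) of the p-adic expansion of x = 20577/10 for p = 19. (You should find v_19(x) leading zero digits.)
(a_0, …, a_4) = (0, 0, 0, 6, 13)

v_19(20577/10) = 3, so a_0 = ... = a_2 = 0. Factor out: x = 19^3 · u with u = 3/10 a unit in ℤ_19. Expand u iteratively via a_{v+i} = u_i mod 19, u_{i+1} = (u_i − a_{v+i})/19:
  u_0 = 3/10;  a_3 = 6;  u_1 = (u_0 − 6)/19 = -3/10
  u_1 = -3/10;  a_4 = 13;  u_2 = (u_1 − 13)/19 = -7/10
Digits: (0, 0, 0, 6, 13).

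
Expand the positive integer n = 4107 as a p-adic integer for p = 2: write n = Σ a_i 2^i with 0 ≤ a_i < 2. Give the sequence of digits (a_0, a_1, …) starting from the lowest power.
(a_0, a_1, …) = (1, 1, 0, 1, 0, 0, 0, 0, 0, 0, 0, 0, 1)

Repeated division by 2 gives the digits low-to-high: 4107 = 1 + 1·2^1 + 1·2^3 + 1·2^12. Digit sequence: (1, 1, 0, 1, 0, 0, 0, 0, 0, 0, 0, 0, 1).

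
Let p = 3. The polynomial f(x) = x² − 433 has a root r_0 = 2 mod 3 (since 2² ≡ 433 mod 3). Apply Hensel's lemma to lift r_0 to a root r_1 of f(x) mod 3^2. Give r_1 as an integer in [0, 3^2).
r_1 = 8 (mod 9)

Hensel's recurrence: r_{i+1} = r_i − f(r_i)·(f′(r_i))^{-1} mod 3^{i+2}, with f′(x) = 2x. Iterate:
  r_0 = 2 (mod 3)
  r_1 = 8 (mod 9)
Final: r_1 = 8, and one checks f(r_1) ≡ 0 mod 3^2.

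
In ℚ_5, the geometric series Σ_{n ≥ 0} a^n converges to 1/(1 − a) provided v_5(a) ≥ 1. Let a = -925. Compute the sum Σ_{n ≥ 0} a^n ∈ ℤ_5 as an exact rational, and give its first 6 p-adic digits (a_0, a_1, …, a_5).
Σ a^n = 1/(1 − a) = 1/926;  first 6 digits = (1, 0, 3, 2, 2, 3)

v_5(a) = 2 ≥ 1, so the series converges in ℤ_5 to 1/(1 − a) = 1/(1 − (-925)) = 1/926. Expand this rational in ℤ_5: compute digits iteratively via d_i = x_i mod 5, x_{i+1} = (x_i − d_i)/5. The first 6 digits are (1, 0, 3, 2, 2, 3).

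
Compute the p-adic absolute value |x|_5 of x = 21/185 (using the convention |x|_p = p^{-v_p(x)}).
|21/185|_5 = 5

Step 1 — compute v_5(x) by factoring powers of 5 out of the numerator and denominator: v_5(21/185) = -1. Step 2 — apply |x|_p = p^{-v_p(x)} = 5^{1} = 5.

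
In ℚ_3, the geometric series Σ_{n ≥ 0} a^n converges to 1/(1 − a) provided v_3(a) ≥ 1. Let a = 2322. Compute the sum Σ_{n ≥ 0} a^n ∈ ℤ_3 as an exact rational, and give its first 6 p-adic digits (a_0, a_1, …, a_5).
Σ a^n = 1/(1 − a) = -1/2321;  first 6 digits = (1, 0, 0, 2, 1, 0)

v_3(a) = 3 ≥ 1, so the series converges in ℤ_3 to 1/(1 − a) = 1/(1 − 2322) = -1/2321. Expand this rational in ℤ_3: compute digits iteratively via d_i = x_i mod 3, x_{i+1} = (x_i − d_i)/3. The first 6 digits are (1, 0, 0, 2, 1, 0).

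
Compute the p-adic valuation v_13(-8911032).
v_13(-8911032) = 5

v_13(n) is the largest exponent k such that 13^k divides n. Factor out: -8911032 = -13^5 · 24. (Sign doesn't affect v_p.) So v_13(-8911032) = 5.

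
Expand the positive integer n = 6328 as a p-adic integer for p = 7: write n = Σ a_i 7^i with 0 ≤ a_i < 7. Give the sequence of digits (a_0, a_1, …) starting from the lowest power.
(a_0, a_1, …) = (0, 1, 3, 4, 2)

Repeated division by 7 gives the digits low-to-high: 6328 = 1·7^1 + 3·7^2 + 4·7^3 + 2·7^4. Digit sequence: (0, 1, 3, 4, 2).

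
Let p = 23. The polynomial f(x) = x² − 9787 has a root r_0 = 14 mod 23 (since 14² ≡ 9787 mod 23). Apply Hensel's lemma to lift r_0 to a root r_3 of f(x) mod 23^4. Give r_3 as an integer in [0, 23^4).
r_3 = 270770 (mod 279841)

Hensel's recurrence: r_{i+1} = r_i − f(r_i)·(f′(r_i))^{-1} mod 23^{i+2}, with f′(x) = 2x. Iterate:
  r_0 = 14 (mod 23)
  r_1 = 451 (mod 529)
  r_2 = 3096 (mod 12167)
  r_3 = 270770 (mod 279841)
Final: r_3 = 270770, and one checks f(r_3) ≡ 0 mod 23^4.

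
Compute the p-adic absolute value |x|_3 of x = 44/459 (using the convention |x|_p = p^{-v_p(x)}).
|44/459|_3 = 27

Step 1 — compute v_3(x) by factoring powers of 3 out of the numerator and denominator: v_3(44/459) = -3. Step 2 — apply |x|_p = p^{-v_p(x)} = 3^{3} = 27.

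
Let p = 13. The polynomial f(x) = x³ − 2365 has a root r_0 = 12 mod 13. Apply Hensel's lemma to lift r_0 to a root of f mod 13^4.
r_3 = 10308 (mod 28561)

Hensel: r_{i+1} = r_i − f(r_i)/f′(r_i) mod 13^{i+2}, where f′(x) = 3x². Iterate:
  r_0 = 12 (mod 13)
  r_1 = 168 (mod 169)
  r_2 = 1520 (mod 2197)
  r_3 = 10308 (mod 28561)
Final: r = 10308 with f(r) ≡ 0 mod 13^4.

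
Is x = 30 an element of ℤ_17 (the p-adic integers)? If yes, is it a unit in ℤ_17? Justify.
x ∈ ℤ_17^× (unit); v_17(x) = 0

ℤ_17 = {x ∈ ℚ_17 : v_17(x) ≥ 0} and ℤ_17^× = {x ∈ ℤ_17 : v_17(x) = 0}. Here v_17(30) = v_17(num) − v_17(den) = 0; compare against these criteria.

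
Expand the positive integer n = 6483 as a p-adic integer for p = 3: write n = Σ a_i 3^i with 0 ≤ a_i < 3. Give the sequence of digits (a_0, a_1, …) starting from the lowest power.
(a_0, a_1, …) = (0, 1, 0, 0, 2, 2, 2, 2)

Repeated division by 3 gives the digits low-to-high: 6483 = 1·3^1 + 2·3^4 + 2·3^5 + 2·3^6 + 2·3^7. Digit sequence: (0, 1, 0, 0, 2, 2, 2, 2).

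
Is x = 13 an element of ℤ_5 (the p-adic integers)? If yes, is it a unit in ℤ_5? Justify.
x ∈ ℤ_5^× (unit); v_5(x) = 0

ℤ_5 = {x ∈ ℚ_5 : v_5(x) ≥ 0} and ℤ_5^× = {x ∈ ℤ_5 : v_5(x) = 0}. Here v_5(13) = v_5(num) − v_5(den) = 0; compare against these criteria.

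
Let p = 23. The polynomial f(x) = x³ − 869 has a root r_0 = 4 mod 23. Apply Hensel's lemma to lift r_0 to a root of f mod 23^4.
r_3 = 254062 (mod 279841)

Hensel: r_{i+1} = r_i − f(r_i)/f′(r_i) mod 23^{i+2}, where f′(x) = 3x². Iterate:
  r_0 = 4 (mod 23)
  r_1 = 142 (mod 529)
  r_2 = 10722 (mod 12167)
  r_3 = 254062 (mod 279841)
Final: r = 254062 with f(r) ≡ 0 mod 23^4.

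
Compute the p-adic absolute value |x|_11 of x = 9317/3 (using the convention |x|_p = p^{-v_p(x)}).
|9317/3|_11 = 1/1331

Step 1 — compute v_11(x) by factoring powers of 11 out of the numerator and denominator: v_11(9317/3) = 3. Step 2 — apply |x|_p = p^{-v_p(x)} = 11^{-3} = 1/1331.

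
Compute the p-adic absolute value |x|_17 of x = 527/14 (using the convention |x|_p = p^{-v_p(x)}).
|527/14|_17 = 1/17

Step 1 — compute v_17(x) by factoring powers of 17 out of the numerator and denominator: v_17(527/14) = 1. Step 2 — apply |x|_p = p^{-v_p(x)} = 17^{-1} = 1/17.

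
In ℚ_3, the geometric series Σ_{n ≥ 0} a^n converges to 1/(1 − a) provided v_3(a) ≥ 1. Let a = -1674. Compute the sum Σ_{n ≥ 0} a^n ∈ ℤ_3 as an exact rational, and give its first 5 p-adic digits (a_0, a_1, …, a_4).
Σ a^n = 1/(1 − a) = 1/1675;  first 5 digits = (1, 0, 0, 1, 0)

v_3(a) = 3 ≥ 1, so the series converges in ℤ_3 to 1/(1 − a) = 1/(1 − (-1674)) = 1/1675. Expand this rational in ℤ_3: compute digits iteratively via d_i = x_i mod 3, x_{i+1} = (x_i − d_i)/3. The first 5 digits are (1, 0, 0, 1, 0).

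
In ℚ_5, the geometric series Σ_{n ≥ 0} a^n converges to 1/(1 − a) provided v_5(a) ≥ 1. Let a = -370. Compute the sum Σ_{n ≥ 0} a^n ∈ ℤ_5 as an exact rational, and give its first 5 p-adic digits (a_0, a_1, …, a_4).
Σ a^n = 1/(1 − a) = 1/371;  first 5 digits = (1, 1, 1, 3, 4)

v_5(a) = 1 ≥ 1, so the series converges in ℤ_5 to 1/(1 − a) = 1/(1 − (-370)) = 1/371. Expand this rational in ℤ_5: compute digits iteratively via d_i = x_i mod 5, x_{i+1} = (x_i − d_i)/5. The first 5 digits are (1, 1, 1, 3, 4).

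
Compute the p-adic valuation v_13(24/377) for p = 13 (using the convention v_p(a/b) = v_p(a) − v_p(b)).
v_13(24/377) = -1

Factor powers of 13 from the numerator and denominator of the reduced fraction: 24 = 13^0 · 24 and 377 = 13^1 · 29. Apply v_p(a/b) = v_p(a) − v_p(b): v_13(24/377) = 0 − 1 = -1.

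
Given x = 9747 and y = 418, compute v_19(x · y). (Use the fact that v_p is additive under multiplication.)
v_19(4074246) = 3

v_p(x) = 2 (factor: 9747 = 19^2 · 27); v_p(y) = 1 (factor: 418 = 19^1 · 22). Additivity: v_p(xy) = v_p(x) + v_p(y) = 2 + 1 = 3. (Direct check: xy = 4074246 = 19^3 · (594).)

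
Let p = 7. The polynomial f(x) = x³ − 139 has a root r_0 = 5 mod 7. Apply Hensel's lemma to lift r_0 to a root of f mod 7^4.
r_3 = 1811 (mod 2401)

Hensel: r_{i+1} = r_i − f(r_i)/f′(r_i) mod 7^{i+2}, where f′(x) = 3x². Iterate:
  r_0 = 5 (mod 7)
  r_1 = 47 (mod 49)
  r_2 = 96 (mod 343)
  r_3 = 1811 (mod 2401)
Final: r = 1811 with f(r) ≡ 0 mod 7^4.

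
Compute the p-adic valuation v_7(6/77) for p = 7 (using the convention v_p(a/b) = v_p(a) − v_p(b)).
v_7(6/77) = -1

Factor powers of 7 from the numerator and denominator of the reduced fraction: 6 = 7^0 · 6 and 77 = 7^1 · 11. Apply v_p(a/b) = v_p(a) − v_p(b): v_7(6/77) = 0 − 1 = -1.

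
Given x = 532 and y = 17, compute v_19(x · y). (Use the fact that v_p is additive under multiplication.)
v_19(9044) = 1

v_p(x) = 1 (factor: 532 = 19^1 · 28); v_p(y) = 0 (factor: 17 = 19^0 · 17). Additivity: v_p(xy) = v_p(x) + v_p(y) = 1 + 0 = 1. (Direct check: xy = 9044 = 19^1 · (476).)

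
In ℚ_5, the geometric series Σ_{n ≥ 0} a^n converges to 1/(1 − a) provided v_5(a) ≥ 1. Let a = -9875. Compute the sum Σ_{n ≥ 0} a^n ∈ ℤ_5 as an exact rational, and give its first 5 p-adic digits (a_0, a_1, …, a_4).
Σ a^n = 1/(1 − a) = 1/9876;  first 5 digits = (1, 0, 0, 1, 4)

v_5(a) = 3 ≥ 1, so the series converges in ℤ_5 to 1/(1 − a) = 1/(1 − (-9875)) = 1/9876. Expand this rational in ℤ_5: compute digits iteratively via d_i = x_i mod 5, x_{i+1} = (x_i − d_i)/5. The first 5 digits are (1, 0, 0, 1, 4).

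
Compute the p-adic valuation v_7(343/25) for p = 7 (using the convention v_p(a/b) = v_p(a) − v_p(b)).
v_7(343/25) = 3

Factor powers of 7 from the numerator and denominator of the reduced fraction: 343 = 7^3 · 1 and 25 = 7^0 · 25. Apply v_p(a/b) = v_p(a) − v_p(b): v_7(343/25) = 3 − 0 = 3.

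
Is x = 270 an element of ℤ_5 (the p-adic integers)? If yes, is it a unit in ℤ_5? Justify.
x ∈ ℤ_5 but not a unit; v_5(x) = 1 > 0

ℤ_5 = {x ∈ ℚ_5 : v_5(x) ≥ 0} and ℤ_5^× = {x ∈ ℤ_5 : v_5(x) = 0}. Here v_5(270) = v_5(num) − v_5(den) = 1; compare against these criteria.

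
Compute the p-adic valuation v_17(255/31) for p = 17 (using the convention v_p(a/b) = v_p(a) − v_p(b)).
v_17(255/31) = 1

Factor powers of 17 from the numerator and denominator of the reduced fraction: 255 = 17^1 · 15 and 31 = 17^0 · 31. Apply v_p(a/b) = v_p(a) − v_p(b): v_17(255/31) = 1 − 0 = 1.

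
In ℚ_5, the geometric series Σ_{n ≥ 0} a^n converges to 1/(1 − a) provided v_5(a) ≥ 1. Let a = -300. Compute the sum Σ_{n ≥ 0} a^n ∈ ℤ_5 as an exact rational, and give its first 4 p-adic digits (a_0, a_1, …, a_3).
Σ a^n = 1/(1 − a) = 1/301;  first 4 digits = (1, 0, 3, 2)

v_5(a) = 2 ≥ 1, so the series converges in ℤ_5 to 1/(1 − a) = 1/(1 − (-300)) = 1/301. Expand this rational in ℤ_5: compute digits iteratively via d_i = x_i mod 5, x_{i+1} = (x_i − d_i)/5. The first 4 digits are (1, 0, 3, 2).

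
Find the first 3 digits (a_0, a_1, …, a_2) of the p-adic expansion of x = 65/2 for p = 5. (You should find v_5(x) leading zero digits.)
(a_0, …, a_2) = (0, 4, 3)

v_5(65/2) = 1, so a_0 = ... = a_0 = 0. Factor out: x = 5^1 · u with u = 13/2 a unit in ℤ_5. Expand u iteratively via a_{v+i} = u_i mod 5, u_{i+1} = (u_i − a_{v+i})/5:
  u_0 = 13/2;  a_1 = 4;  u_1 = (u_0 − 4)/5 = 1/2
  u_1 = 1/2;  a_2 = 3;  u_2 = (u_1 − 3)/5 = -1/2
Digits: (0, 4, 3).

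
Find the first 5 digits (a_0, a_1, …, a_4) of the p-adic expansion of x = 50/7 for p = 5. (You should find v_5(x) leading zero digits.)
(a_0, …, a_4) = (0, 0, 1, 2, 1)

v_5(50/7) = 2, so a_0 = ... = a_1 = 0. Factor out: x = 5^2 · u with u = 2/7 a unit in ℤ_5. Expand u iteratively via a_{v+i} = u_i mod 5, u_{i+1} = (u_i − a_{v+i})/5:
  u_0 = 2/7;  a_2 = 1;  u_1 = (u_0 − 1)/5 = -1/7
  u_1 = -1/7;  a_3 = 2;  u_2 = (u_1 − 2)/5 = -3/7
  u_2 = -3/7;  a_4 = 1;  u_3 = (u_2 − 1)/5 = -2/7
Digits: (0, 0, 1, 2, 1).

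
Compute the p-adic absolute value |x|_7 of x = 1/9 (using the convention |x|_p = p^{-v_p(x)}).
|1/9|_7 = 1

Step 1 — compute v_7(x) by factoring powers of 7 out of the numerator and denominator: v_7(1/9) = 0. Step 2 — apply |x|_p = p^{-v_p(x)} = 7^{0} = 1.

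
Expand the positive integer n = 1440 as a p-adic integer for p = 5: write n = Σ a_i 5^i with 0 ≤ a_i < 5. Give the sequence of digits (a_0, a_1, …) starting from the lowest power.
(a_0, a_1, …) = (0, 3, 2, 1, 2)

Repeated division by 5 gives the digits low-to-high: 1440 = 3·5^1 + 2·5^2 + 1·5^3 + 2·5^4. Digit sequence: (0, 3, 2, 1, 2).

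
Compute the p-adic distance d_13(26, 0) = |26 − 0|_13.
d_13(26, 0) = 1/13

Step 1 — x − y = 26 − 0 = 26. Step 2 — v_13(26) = 1 (factor: 26 = (13^1 · 2); the sign does not affect v_p). Step 3 — |x − y|_13 = 13^{-1} = 1/13.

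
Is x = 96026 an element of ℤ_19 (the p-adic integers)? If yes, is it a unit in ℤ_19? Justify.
x ∈ ℤ_19 but not a unit; v_19(x) = 3 > 0

ℤ_19 = {x ∈ ℚ_19 : v_19(x) ≥ 0} and ℤ_19^× = {x ∈ ℤ_19 : v_19(x) = 0}. Here v_19(96026) = v_19(num) − v_19(den) = 3; compare against these criteria.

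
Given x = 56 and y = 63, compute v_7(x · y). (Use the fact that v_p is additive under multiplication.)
v_7(3528) = 2

v_p(x) = 1 (factor: 56 = 7^1 · 8); v_p(y) = 1 (factor: 63 = 7^1 · 9). Additivity: v_p(xy) = v_p(x) + v_p(y) = 1 + 1 = 2. (Direct check: xy = 3528 = 7^2 · (72).)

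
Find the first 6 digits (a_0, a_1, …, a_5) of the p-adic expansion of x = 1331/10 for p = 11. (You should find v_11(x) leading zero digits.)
(a_0, …, a_5) = (0, 0, 0, 10, 9, 9)

v_11(1331/10) = 3, so a_0 = ... = a_2 = 0. Factor out: x = 11^3 · u with u = 1/10 a unit in ℤ_11. Expand u iteratively via a_{v+i} = u_i mod 11, u_{i+1} = (u_i − a_{v+i})/11:
  u_0 = 1/10;  a_3 = 10;  u_1 = (u_0 − 10)/11 = -9/10
  u_1 = -9/10;  a_4 = 9;  u_2 = (u_1 − 9)/11 = -9/10
  u_2 = -9/10;  a_5 = 9;  u_3 = (u_2 − 9)/11 = -9/10
Digits: (0, 0, 0, 10, 9, 9).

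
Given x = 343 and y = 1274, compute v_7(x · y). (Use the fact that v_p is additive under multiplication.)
v_7(436982) = 5

v_p(x) = 3 (factor: 343 = 7^3 · 1); v_p(y) = 2 (factor: 1274 = 7^2 · 26). Additivity: v_p(xy) = v_p(x) + v_p(y) = 3 + 2 = 5. (Direct check: xy = 436982 = 7^5 · (26).)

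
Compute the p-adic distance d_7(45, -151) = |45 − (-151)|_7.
d_7(45, -151) = 1/49

Step 1 — x − y = 45 − (-151) = 196. Step 2 — v_7(196) = 2 (factor: 196 = (7^2 · 4); the sign does not affect v_p). Step 3 — |x − y|_7 = 7^{-2} = 1/49.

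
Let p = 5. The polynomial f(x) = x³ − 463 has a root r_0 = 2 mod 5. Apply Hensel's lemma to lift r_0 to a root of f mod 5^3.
r_2 = 42 (mod 125)

Hensel: r_{i+1} = r_i − f(r_i)/f′(r_i) mod 5^{i+2}, where f′(x) = 3x². Iterate:
  r_0 = 2 (mod 5)
  r_1 = 17 (mod 25)
  r_2 = 42 (mod 125)
Final: r = 42 with f(r) ≡ 0 mod 5^3.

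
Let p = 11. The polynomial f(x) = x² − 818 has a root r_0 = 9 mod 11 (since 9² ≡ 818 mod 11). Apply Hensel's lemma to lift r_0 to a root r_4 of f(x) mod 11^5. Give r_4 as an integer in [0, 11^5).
r_4 = 44504 (mod 161051)

Hensel's recurrence: r_{i+1} = r_i − f(r_i)·(f′(r_i))^{-1} mod 11^{i+2}, with f′(x) = 2x. Iterate:
  r_0 = 9 (mod 11)
  r_1 = 97 (mod 121)
  r_2 = 581 (mod 1331)
  r_3 = 581 (mod 14641)
  r_4 = 44504 (mod 161051)
Final: r_4 = 44504, and one checks f(r_4) ≡ 0 mod 11^5.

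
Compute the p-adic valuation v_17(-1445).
v_17(-1445) = 2

v_17(n) is the largest exponent k such that 17^k divides n. Factor out: -1445 = -17^2 · 5. (Sign doesn't affect v_p.) So v_17(-1445) = 2.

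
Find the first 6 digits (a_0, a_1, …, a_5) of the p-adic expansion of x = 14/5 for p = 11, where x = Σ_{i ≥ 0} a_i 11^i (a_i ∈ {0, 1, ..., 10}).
(a_0, …, a_5) = (5, 2, 2, 2, 2, 2)

v_11(14/5) = 0 (numerator and denominator both coprime to 11), so x ∈ ℤ_11^×. Compute digits iteratively via a_i = x_i mod 11, x_{i+1} = (x_i − a_i)/11, with x_0 = x:
  x_0 = 14/5;  a_0 = 5;  x_1 = (x_0 − 5)/11 = -1/5
  x_1 = -1/5;  a_1 = 2;  x_2 = (x_1 − 2)/11 = -1/5
  x_2 = -1/5;  a_2 = 2;  x_3 = (x_2 − 2)/11 = -1/5
  x_3 = -1/5;  a_3 = 2;  x_4 = (x_3 − 2)/11 = -1/5
  x_4 = -1/5;  a_4 = 2;  x_5 = (x_4 − 2)/11 = -1/5
  x_5 = -1/5;  a_5 = 2;  x_6 = (x_5 − 2)/11 = -1/5
Digits: (5, 2, 2, 2, 2, 2).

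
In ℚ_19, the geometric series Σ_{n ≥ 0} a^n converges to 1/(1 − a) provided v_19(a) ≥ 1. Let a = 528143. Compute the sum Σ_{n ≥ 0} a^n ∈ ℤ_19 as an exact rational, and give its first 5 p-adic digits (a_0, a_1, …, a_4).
Σ a^n = 1/(1 − a) = -1/528142;  first 5 digits = (1, 0, 0, 1, 4)

v_19(a) = 3 ≥ 1, so the series converges in ℤ_19 to 1/(1 − a) = 1/(1 − 528143) = -1/528142. Expand this rational in ℤ_19: compute digits iteratively via d_i = x_i mod 19, x_{i+1} = (x_i − d_i)/19. The first 5 digits are (1, 0, 0, 1, 4).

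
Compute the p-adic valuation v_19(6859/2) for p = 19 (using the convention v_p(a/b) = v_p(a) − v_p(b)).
v_19(6859/2) = 3

Factor powers of 19 from the numerator and denominator of the reduced fraction: 6859 = 19^3 · 1 and 2 = 19^0 · 2. Apply v_p(a/b) = v_p(a) − v_p(b): v_19(6859/2) = 3 − 0 = 3.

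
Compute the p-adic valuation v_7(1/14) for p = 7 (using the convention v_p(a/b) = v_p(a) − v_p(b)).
v_7(1/14) = -1

Factor powers of 7 from the numerator and denominator of the reduced fraction: 1 = 7^0 · 1 and 14 = 7^1 · 2. Apply v_p(a/b) = v_p(a) − v_p(b): v_7(1/14) = 0 − 1 = -1.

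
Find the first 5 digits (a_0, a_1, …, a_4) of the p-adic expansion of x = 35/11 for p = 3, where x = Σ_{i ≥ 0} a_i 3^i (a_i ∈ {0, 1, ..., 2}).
(a_0, …, a_4) = (1, 1, 1, 1, 2)

v_3(35/11) = 0 (numerator and denominator both coprime to 3), so x ∈ ℤ_3^×. Compute digits iteratively via a_i = x_i mod 3, x_{i+1} = (x_i − a_i)/3, with x_0 = x:
  x_0 = 35/11;  a_0 = 1;  x_1 = (x_0 − 1)/3 = 8/11
  x_1 = 8/11;  a_1 = 1;  x_2 = (x_1 − 1)/3 = -1/11
  x_2 = -1/11;  a_2 = 1;  x_3 = (x_2 − 1)/3 = -4/11
  x_3 = -4/11;  a_3 = 1;  x_4 = (x_3 − 1)/3 = -5/11
  x_4 = -5/11;  a_4 = 2;  x_5 = (x_4 − 2)/3 = -9/11
Digits: (1, 1, 1, 1, 2).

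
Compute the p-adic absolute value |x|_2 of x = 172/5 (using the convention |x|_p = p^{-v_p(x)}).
|172/5|_2 = 1/4

Step 1 — compute v_2(x) by factoring powers of 2 out of the numerator and denominator: v_2(172/5) = 2. Step 2 — apply |x|_p = p^{-v_p(x)} = 2^{-2} = 1/4.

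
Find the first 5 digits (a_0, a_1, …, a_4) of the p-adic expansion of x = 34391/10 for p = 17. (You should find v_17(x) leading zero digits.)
(a_0, …, a_4) = (0, 0, 0, 16, 11)

v_17(34391/10) = 3, so a_0 = ... = a_2 = 0. Factor out: x = 17^3 · u with u = 7/10 a unit in ℤ_17. Expand u iteratively via a_{v+i} = u_i mod 17, u_{i+1} = (u_i − a_{v+i})/17:
  u_0 = 7/10;  a_3 = 16;  u_1 = (u_0 − 16)/17 = -9/10
  u_1 = -9/10;  a_4 = 11;  u_2 = (u_1 − 11)/17 = -7/10
Digits: (0, 0, 0, 16, 11).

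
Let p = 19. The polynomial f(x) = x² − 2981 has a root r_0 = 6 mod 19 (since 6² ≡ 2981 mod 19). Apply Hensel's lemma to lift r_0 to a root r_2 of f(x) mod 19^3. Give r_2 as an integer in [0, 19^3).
r_2 = 4072 (mod 6859)

Hensel's recurrence: r_{i+1} = r_i − f(r_i)·(f′(r_i))^{-1} mod 19^{i+2}, with f′(x) = 2x. Iterate:
  r_0 = 6 (mod 19)
  r_1 = 101 (mod 361)
  r_2 = 4072 (mod 6859)
Final: r_2 = 4072, and one checks f(r_2) ≡ 0 mod 19^3.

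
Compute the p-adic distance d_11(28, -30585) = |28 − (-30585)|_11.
d_11(28, -30585) = 1/1331

Step 1 — x − y = 28 − (-30585) = 30613. Step 2 — v_11(30613) = 3 (factor: 30613 = (11^3 · 23); the sign does not affect v_p). Step 3 — |x − y|_11 = 11^{-3} = 1/1331.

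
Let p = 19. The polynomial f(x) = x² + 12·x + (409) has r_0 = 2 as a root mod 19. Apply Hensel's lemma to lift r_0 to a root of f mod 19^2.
r_1 = 268 (mod 361)

Hensel: r_{i+1} = r_i − f(r_i)·(f′(r_i))^{-1} mod 19^{i+2}, f′(x) = 2x + 12. Iterate:
  r_0 = 2 (mod 19)
  r_1 = 268 (mod 361)
Final: r = 268 satisfies f(r) ≡ 0 mod 19^2.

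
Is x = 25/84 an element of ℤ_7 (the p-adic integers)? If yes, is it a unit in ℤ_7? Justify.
x ∉ ℤ_7 (v_7(x) = -1 < 0)

ℤ_7 = {x ∈ ℚ_7 : v_7(x) ≥ 0} and ℤ_7^× = {x ∈ ℤ_7 : v_7(x) = 0}. Here v_7(25/84) = v_7(num) − v_7(den) = -1; compare against these criteria.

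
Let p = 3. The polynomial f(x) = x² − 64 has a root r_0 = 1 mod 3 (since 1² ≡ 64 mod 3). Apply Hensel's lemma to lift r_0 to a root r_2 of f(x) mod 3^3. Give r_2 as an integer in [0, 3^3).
r_2 = 19 (mod 27)

Hensel's recurrence: r_{i+1} = r_i − f(r_i)·(f′(r_i))^{-1} mod 3^{i+2}, with f′(x) = 2x. Iterate:
  r_0 = 1 (mod 3)
  r_1 = 1 (mod 9)
  r_2 = 19 (mod 27)
Final: r_2 = 19, and one checks f(r_2) ≡ 0 mod 3^3.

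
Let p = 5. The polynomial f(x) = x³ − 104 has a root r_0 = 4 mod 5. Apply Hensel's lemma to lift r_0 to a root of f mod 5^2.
r_1 = 9 (mod 25)

Hensel: r_{i+1} = r_i − f(r_i)/f′(r_i) mod 5^{i+2}, where f′(x) = 3x². Iterate:
  r_0 = 4 (mod 5)
  r_1 = 9 (mod 25)
Final: r = 9 with f(r) ≡ 0 mod 5^2.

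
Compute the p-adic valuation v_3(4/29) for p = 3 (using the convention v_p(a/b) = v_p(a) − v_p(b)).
v_3(4/29) = 0

Factor powers of 3 from the numerator and denominator of the reduced fraction: 4 = 3^0 · 4 and 29 = 3^0 · 29. Apply v_p(a/b) = v_p(a) − v_p(b): v_3(4/29) = 0 − 0 = 0.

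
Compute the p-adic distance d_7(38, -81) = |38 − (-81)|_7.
d_7(38, -81) = 1/7

Step 1 — x − y = 38 − (-81) = 119. Step 2 — v_7(119) = 1 (factor: 119 = (7^1 · 17); the sign does not affect v_p). Step 3 — |x − y|_7 = 7^{-1} = 1/7.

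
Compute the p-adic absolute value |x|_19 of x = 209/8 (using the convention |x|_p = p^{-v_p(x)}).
|209/8|_19 = 1/19

Step 1 — compute v_19(x) by factoring powers of 19 out of the numerator and denominator: v_19(209/8) = 1. Step 2 — apply |x|_p = p^{-v_p(x)} = 19^{-1} = 1/19.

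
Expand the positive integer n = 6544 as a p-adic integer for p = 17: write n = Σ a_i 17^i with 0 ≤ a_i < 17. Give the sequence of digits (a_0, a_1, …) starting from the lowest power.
(a_0, a_1, …) = (16, 10, 5, 1)

Repeated division by 17 gives the digits low-to-high: 6544 = 16 + 10·17^1 + 5·17^2 + 1·17^3. Digit sequence: (16, 10, 5, 1).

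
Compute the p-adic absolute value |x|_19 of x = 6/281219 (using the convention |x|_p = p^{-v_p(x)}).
|6/281219|_19 = 6859

Step 1 — compute v_19(x) by factoring powers of 19 out of the numerator and denominator: v_19(6/281219) = -3. Step 2 — apply |x|_p = p^{-v_p(x)} = 19^{3} = 6859.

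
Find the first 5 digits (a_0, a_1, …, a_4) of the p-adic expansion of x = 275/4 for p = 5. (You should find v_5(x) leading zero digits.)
(a_0, …, a_4) = (0, 0, 4, 1, 1)

v_5(275/4) = 2, so a_0 = ... = a_1 = 0. Factor out: x = 5^2 · u with u = 11/4 a unit in ℤ_5. Expand u iteratively via a_{v+i} = u_i mod 5, u_{i+1} = (u_i − a_{v+i})/5:
  u_0 = 11/4;  a_2 = 4;  u_1 = (u_0 − 4)/5 = -1/4
  u_1 = -1/4;  a_3 = 1;  u_2 = (u_1 − 1)/5 = -1/4
  u_2 = -1/4;  a_4 = 1;  u_3 = (u_2 − 1)/5 = -1/4
Digits: (0, 0, 4, 1, 1).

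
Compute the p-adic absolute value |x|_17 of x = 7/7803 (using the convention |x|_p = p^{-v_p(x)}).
|7/7803|_17 = 289

Step 1 — compute v_17(x) by factoring powers of 17 out of the numerator and denominator: v_17(7/7803) = -2. Step 2 — apply |x|_p = p^{-v_p(x)} = 17^{2} = 289.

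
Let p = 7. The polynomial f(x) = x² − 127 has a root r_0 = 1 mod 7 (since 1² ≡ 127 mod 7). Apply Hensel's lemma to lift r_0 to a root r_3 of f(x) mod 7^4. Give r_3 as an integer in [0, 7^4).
r_3 = 652 (mod 2401)

Hensel's recurrence: r_{i+1} = r_i − f(r_i)·(f′(r_i))^{-1} mod 7^{i+2}, with f′(x) = 2x. Iterate:
  r_0 = 1 (mod 7)
  r_1 = 15 (mod 49)
  r_2 = 309 (mod 343)
  r_3 = 652 (mod 2401)
Final: r_3 = 652, and one checks f(r_3) ≡ 0 mod 7^4.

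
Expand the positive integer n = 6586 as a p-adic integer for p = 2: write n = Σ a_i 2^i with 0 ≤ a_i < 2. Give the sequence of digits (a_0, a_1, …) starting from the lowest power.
(a_0, a_1, …) = (0, 1, 0, 1, 1, 1, 0, 1, 1, 0, 0, 1, 1)

Repeated division by 2 gives the digits low-to-high: 6586 = 1·2^1 + 1·2^3 + 1·2^4 + 1·2^5 + 1·2^7 + 1·2^8 + 1·2^11 + 1·2^12. Digit sequence: (0, 1, 0, 1, 1, 1, 0, 1, 1, 0, 0, 1, 1).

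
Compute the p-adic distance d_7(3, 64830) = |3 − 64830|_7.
d_7(3, 64830) = 1/2401

Step 1 — x − y = 3 − 64830 = -64827. Step 2 — v_7(-64827) = 4 (factor: -64827 = −(7^4 · 27); the sign does not affect v_p). Step 3 — |x − y|_7 = 7^{-4} = 1/2401.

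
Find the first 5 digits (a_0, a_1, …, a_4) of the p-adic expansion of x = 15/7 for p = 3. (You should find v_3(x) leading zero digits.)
(a_0, …, a_4) = (0, 2, 0, 2, 1)

v_3(15/7) = 1, so a_0 = ... = a_0 = 0. Factor out: x = 3^1 · u with u = 5/7 a unit in ℤ_3. Expand u iteratively via a_{v+i} = u_i mod 3, u_{i+1} = (u_i − a_{v+i})/3:
  u_0 = 5/7;  a_1 = 2;  u_1 = (u_0 − 2)/3 = -3/7
  u_1 = -3/7;  a_2 = 0;  u_2 = (u_1 − 0)/3 = -1/7
  u_2 = -1/7;  a_3 = 2;  u_3 = (u_2 − 2)/3 = -5/7
  u_3 = -5/7;  a_4 = 1;  u_4 = (u_3 − 1)/3 = -4/7
Digits: (0, 2, 0, 2, 1).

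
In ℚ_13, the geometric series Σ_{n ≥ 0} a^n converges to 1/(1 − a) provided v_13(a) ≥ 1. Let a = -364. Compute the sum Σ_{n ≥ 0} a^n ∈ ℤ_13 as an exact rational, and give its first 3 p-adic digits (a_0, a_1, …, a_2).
Σ a^n = 1/(1 − a) = 1/365;  first 3 digits = (1, 11, 1)

v_13(a) = 1 ≥ 1, so the series converges in ℤ_13 to 1/(1 − a) = 1/(1 − (-364)) = 1/365. Expand this rational in ℤ_13: compute digits iteratively via d_i = x_i mod 13, x_{i+1} = (x_i − d_i)/13. The first 3 digits are (1, 11, 1).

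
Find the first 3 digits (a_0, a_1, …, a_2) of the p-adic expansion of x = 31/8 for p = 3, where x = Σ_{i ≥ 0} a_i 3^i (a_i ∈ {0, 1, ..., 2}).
(a_0, …, a_2) = (2, 1, 1)

v_3(31/8) = 0 (numerator and denominator both coprime to 3), so x ∈ ℤ_3^×. Compute digits iteratively via a_i = x_i mod 3, x_{i+1} = (x_i − a_i)/3, with x_0 = x:
  x_0 = 31/8;  a_0 = 2;  x_1 = (x_0 − 2)/3 = 5/8
  x_1 = 5/8;  a_1 = 1;  x_2 = (x_1 − 1)/3 = -1/8
  x_2 = -1/8;  a_2 = 1;  x_3 = (x_2 − 1)/3 = -3/8
Digits: (2, 1, 1).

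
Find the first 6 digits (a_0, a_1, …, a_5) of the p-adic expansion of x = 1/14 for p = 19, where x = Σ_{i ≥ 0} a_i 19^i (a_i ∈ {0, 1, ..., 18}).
(a_0, …, a_5) = (15, 6, 1, 4, 12, 17)

v_19(1/14) = 0 (numerator and denominator both coprime to 19), so x ∈ ℤ_19^×. Compute digits iteratively via a_i = x_i mod 19, x_{i+1} = (x_i − a_i)/19, with x_0 = x:
  x_0 = 1/14;  a_0 = 15;  x_1 = (x_0 − 15)/19 = -11/14
  x_1 = -11/14;  a_1 = 6;  x_2 = (x_1 − 6)/19 = -5/14
  x_2 = -5/14;  a_2 = 1;  x_3 = (x_2 − 1)/19 = -1/14
  x_3 = -1/14;  a_3 = 4;  x_4 = (x_3 − 4)/19 = -3/14
  x_4 = -3/14;  a_4 = 12;  x_5 = (x_4 − 12)/19 = -9/14
  x_5 = -9/14;  a_5 = 17;  x_6 = (x_5 − 17)/19 = -13/14
Digits: (15, 6, 1, 4, 12, 17).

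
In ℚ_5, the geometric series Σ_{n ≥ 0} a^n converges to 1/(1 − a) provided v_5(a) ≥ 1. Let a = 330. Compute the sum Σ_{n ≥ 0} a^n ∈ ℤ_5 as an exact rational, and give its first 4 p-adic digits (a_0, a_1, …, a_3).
Σ a^n = 1/(1 − a) = -1/329;  first 4 digits = (1, 1, 4, 4)

v_5(a) = 1 ≥ 1, so the series converges in ℤ_5 to 1/(1 − a) = 1/(1 − 330) = -1/329. Expand this rational in ℤ_5: compute digits iteratively via d_i = x_i mod 5, x_{i+1} = (x_i − d_i)/5. The first 4 digits are (1, 1, 4, 4).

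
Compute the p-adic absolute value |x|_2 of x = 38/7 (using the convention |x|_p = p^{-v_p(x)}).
|38/7|_2 = 1/2

Step 1 — compute v_2(x) by factoring powers of 2 out of the numerator and denominator: v_2(38/7) = 1. Step 2 — apply |x|_p = p^{-v_p(x)} = 2^{-1} = 1/2.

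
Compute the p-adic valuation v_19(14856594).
v_19(14856594) = 5

v_19(n) is the largest exponent k such that 19^k divides n. Factor out: 14856594 = 19^5 · 6. (Sign doesn't affect v_p.) So v_19(14856594) = 5.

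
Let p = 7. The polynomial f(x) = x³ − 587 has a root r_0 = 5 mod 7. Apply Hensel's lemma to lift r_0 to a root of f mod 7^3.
r_2 = 68 (mod 343)

Hensel: r_{i+1} = r_i − f(r_i)/f′(r_i) mod 7^{i+2}, where f′(x) = 3x². Iterate:
  r_0 = 5 (mod 7)
  r_1 = 19 (mod 49)
  r_2 = 68 (mod 343)
Final: r = 68 with f(r) ≡ 0 mod 7^3.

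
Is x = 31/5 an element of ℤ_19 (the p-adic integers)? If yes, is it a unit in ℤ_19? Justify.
x ∈ ℤ_19^× (unit); v_19(x) = 0

ℤ_19 = {x ∈ ℚ_19 : v_19(x) ≥ 0} and ℤ_19^× = {x ∈ ℤ_19 : v_19(x) = 0}. Here v_19(31/5) = v_19(num) − v_19(den) = 0; compare against these criteria.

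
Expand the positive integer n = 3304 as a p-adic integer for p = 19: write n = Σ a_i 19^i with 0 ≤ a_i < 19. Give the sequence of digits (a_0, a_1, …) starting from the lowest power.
(a_0, a_1, …) = (17, 2, 9)

Repeated division by 19 gives the digits low-to-high: 3304 = 17 + 2·19^1 + 9·19^2. Digit sequence: (17, 2, 9).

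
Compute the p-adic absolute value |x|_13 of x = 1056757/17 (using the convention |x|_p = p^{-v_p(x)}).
|1056757/17|_13 = 1/28561

Step 1 — compute v_13(x) by factoring powers of 13 out of the numerator and denominator: v_13(1056757/17) = 4. Step 2 — apply |x|_p = p^{-v_p(x)} = 13^{-4} = 1/28561.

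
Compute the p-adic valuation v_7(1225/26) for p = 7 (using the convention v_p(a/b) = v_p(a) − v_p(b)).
v_7(1225/26) = 2

Factor powers of 7 from the numerator and denominator of the reduced fraction: 1225 = 7^2 · 25 and 26 = 7^0 · 26. Apply v_p(a/b) = v_p(a) − v_p(b): v_7(1225/26) = 2 − 0 = 2.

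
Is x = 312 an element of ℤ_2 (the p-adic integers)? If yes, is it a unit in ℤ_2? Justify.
x ∈ ℤ_2 but not a unit; v_2(x) = 3 > 0

ℤ_2 = {x ∈ ℚ_2 : v_2(x) ≥ 0} and ℤ_2^× = {x ∈ ℤ_2 : v_2(x) = 0}. Here v_2(312) = v_2(num) − v_2(den) = 3; compare against these criteria.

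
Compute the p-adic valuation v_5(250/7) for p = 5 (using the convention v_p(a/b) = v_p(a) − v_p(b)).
v_5(250/7) = 3

Factor powers of 5 from the numerator and denominator of the reduced fraction: 250 = 5^3 · 2 and 7 = 5^0 · 7. Apply v_p(a/b) = v_p(a) − v_p(b): v_5(250/7) = 3 − 0 = 3.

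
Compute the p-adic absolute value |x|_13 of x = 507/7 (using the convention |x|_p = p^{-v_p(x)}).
|507/7|_13 = 1/169

Step 1 — compute v_13(x) by factoring powers of 13 out of the numerator and denominator: v_13(507/7) = 2. Step 2 — apply |x|_p = p^{-v_p(x)} = 13^{-2} = 1/169.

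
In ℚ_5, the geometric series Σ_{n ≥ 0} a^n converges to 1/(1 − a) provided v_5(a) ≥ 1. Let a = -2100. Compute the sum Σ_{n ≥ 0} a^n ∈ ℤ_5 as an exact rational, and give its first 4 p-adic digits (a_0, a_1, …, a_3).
Σ a^n = 1/(1 − a) = 1/2101;  first 4 digits = (1, 0, 1, 3)

v_5(a) = 2 ≥ 1, so the series converges in ℤ_5 to 1/(1 − a) = 1/(1 − (-2100)) = 1/2101. Expand this rational in ℤ_5: compute digits iteratively via d_i = x_i mod 5, x_{i+1} = (x_i − d_i)/5. The first 4 digits are (1, 0, 1, 3).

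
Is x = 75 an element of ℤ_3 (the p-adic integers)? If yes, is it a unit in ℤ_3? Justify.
x ∈ ℤ_3 but not a unit; v_3(x) = 1 > 0

ℤ_3 = {x ∈ ℚ_3 : v_3(x) ≥ 0} and ℤ_3^× = {x ∈ ℤ_3 : v_3(x) = 0}. Here v_3(75) = v_3(num) − v_3(den) = 1; compare against these criteria.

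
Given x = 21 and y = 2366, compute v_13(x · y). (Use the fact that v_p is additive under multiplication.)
v_13(49686) = 2

v_p(x) = 0 (factor: 21 = 13^0 · 21); v_p(y) = 2 (factor: 2366 = 13^2 · 14). Additivity: v_p(xy) = v_p(x) + v_p(y) = 0 + 2 = 2. (Direct check: xy = 49686 = 13^2 · (294).)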